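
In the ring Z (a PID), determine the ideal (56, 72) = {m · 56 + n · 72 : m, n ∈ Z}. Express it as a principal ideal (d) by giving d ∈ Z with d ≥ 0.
In the PID Z, (a, b) is generated by gcd(a, b). Compute gcd(72, 56) with the extended Euclidean algorithm, tracking rows (r, s, t) with s·72 + t·56 = r:
  row A: (72, 1, 0)   [1·72 + 0·56 = 72]
  row B: (56, 0, 1)   [0·72 + 1·56 = 56]
  72 = 1·56 + 16   → row C = row A − 1·row B = (16, 1, −1)   [check: 1·72 − 1·56 = 16]
  56 = 3·16 + 8   → row D = row B − 3·row C = (8, −3, 4)   [check: −3·72 + 4·56 = 8]
  16 = 2·8 + 0   → remainder 0, stop. gcd = 8 (last nonzero row D).
So gcd(56, 72) = 8, with Bézout identity −3·72 + 4·56 = 8. Containment (⊇): the Bézout identity exhibits 8 as an element of (56, 72), giving (8) ⊆ (56, 72). Containment (⊆): since 8 | 56 and 8 | 72 (56 = 8·7, 72 = 8·9), every Z-linear combination of 56 and 72 is divisible by 8, so (56, 72) ⊆ (8). Therefore (56, 72) = (8), d = 8.

Final answer: (56, 72) = (8); d = 8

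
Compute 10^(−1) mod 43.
Apply the extended Euclidean algorithm to (43, 10), tracking rows (r, s, t) with s·43 + t·10 = r. Each division r_prev = q·r_cur + r_new produces the new row as (previous row) − q·(current row):
  row A: (43, 1, 0)   [1·43 + 0·10 = 43]
  row B: (10, 0, 1)   [0·43 + 1·10 = 10]
  43 = 4·10 + 3   → row C = row A − 4·row B = (3, 1, −4)   [check: 1·43 − 4·10 = 3]
  10 = 3·3 + 1   → row D = row B − 3·row C = (1, −3, 13)   [check: −3·43 + 13·10 = 1]
  3 = 3·1 + 0   → remainder 0, stop. gcd = 1 (last nonzero row D).
The gcd is 1, so 10 is invertible mod 43. The last nonzero row gives −3·43 + 13·10 = 1, so t = 13. So 10^(−1) ≡ 13 (mod 43). Verify: 10 · 13 = 130 ≡ 1 (mod 43). ✓

Final answer: 10^(−1) ≡ 13 (mod 43)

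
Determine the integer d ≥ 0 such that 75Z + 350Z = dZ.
In the PID Z, (a, b) is generated by gcd(a, b). Compute gcd(350, 75) with the extended Euclidean algorithm, tracking rows (r, s, t) with s·350 + t·75 = r:
  row A: (350, 1, 0)   [1·350 + 0·75 = 350]
  row B: (75, 0, 1)   [0·350 + 1·75 = 75]
  350 = 4·75 + 50   → row C = row A − 4·row B = (50, 1, −4)   [check: 1·350 − 4·75 = 50]
  75 = 1·50 + 25   → row D = row B − 1·row C = (25, −1, 5)   [check: −1·350 + 5·75 = 25]
  50 = 2·25 + 0   → remainder 0, stop. gcd = 25 (last nonzero row D).
So gcd(75, 350) = 25, with Bézout identity −1·350 + 5·75 = 25. Containment (⊇): the Bézout identity exhibits 25 as an element of (75, 350), giving (25) ⊆ (75, 350). Containment (⊆): since 25 | 75 and 25 | 350 (75 = 25·3, 350 = 25·14), every Z-linear combination of 75 and 350 is divisible by 25, so (75, 350) ⊆ (25). Therefore (75, 350) = (25), d = 25.

Final answer: (75, 350) = (25); d = 25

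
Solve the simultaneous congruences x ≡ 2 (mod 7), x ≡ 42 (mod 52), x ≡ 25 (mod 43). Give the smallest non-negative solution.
The moduli 7, 52, 43 are pairwise coprime, so by the CRT there is a unique solution mod 7·52·43 = 15652.
Solve by successive substitution. Start with x ≡ 2 (mod 7).
  Combine with x ≡ 42 (mod 52): write x = 2 + 7·t and require 2 + 7·t ≡ 42 (mod 52), i.e. 7·t ≡ 42 − 2 ≡ 40 (mod 52). Since 7^(−1) ≡ 15 (mod 52), t ≡ 15·40 ≡ 28 (mod 52). So x ≡ 2 + 7·28 = 198 (mod 364).
  Combine with x ≡ 25 (mod 43): write x = 198 + 364·t and require 198 + 364·t ≡ 25 (mod 43), i.e. 364·t ≡ 25 − 198 ≡ 42 (mod 43). Since 364^(−1) ≡ 28 (mod 43) (364 ≡ 20 (mod 43)), t ≡ 28·42 ≡ 15 (mod 43). So x ≡ 198 + 364·15 = 5658 (mod 15652).
Unique solution in [0, 15652): x = 5658.

Final answer: x ≡ 5658 (mod 15652); the representative in [0, 15652) is 5658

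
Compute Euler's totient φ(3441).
φ is multiplicative, with φ(p^e) = p^e − p^(e−1). Factorise 3441 = 3 · 31 · 37. Then
  φ(3441) = (3 − 1) · (31 − 1) · (37 − 1) = 2 · 30 · 36 = 2160.

Final answer: φ(3441) = 2160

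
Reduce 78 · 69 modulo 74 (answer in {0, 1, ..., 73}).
54

Reduce the factors first: 78 ≡ 4 (mod 74), so 78 · 69 ≡ 4 · 69 (mod 74). 4 · 69 = 276. Dividing by 74: 276 = 3·74 + 54. So (78 · 69) mod 74 = 54.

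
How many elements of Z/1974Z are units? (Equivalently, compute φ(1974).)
Z/1974Z has φ(1974) = 552 units

An element a ∈ Z/1974Z is a unit iff gcd(a, 1974) = 1, so the number of units is φ(1974). φ is multiplicative, with φ(p^e) = p^e − p^(e−1). Factorise 1974 = 2 · 3 · 7 · 47. Then
  φ(1974) = (2 − 1) · (3 − 1) · (7 − 1) · (47 − 1) = 1 · 2 · 6 · 46 = 552.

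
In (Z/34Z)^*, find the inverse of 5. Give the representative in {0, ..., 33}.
Apply the extended Euclidean algorithm to (34, 5), tracking rows (r, s, t) with s·34 + t·5 = r. Each division r_prev = q·r_cur + r_new produces the new row as (previous row) − q·(current row):
  row A: (34, 1, 0)   [1·34 + 0·5 = 34]
  row B: (5, 0, 1)   [0·34 + 1·5 = 5]
  34 = 6·5 + 4   → row C = row A − 6·row B = (4, 1, −6)   [check: 1·34 − 6·5 = 4]
  5 = 1·4 + 1   → row D = row B − 1·row C = (1, −1, 7)   [check: −1·34 + 7·5 = 1]
  4 = 4·1 + 0   → remainder 0, stop. gcd = 1 (last nonzero row D).
The gcd is 1, so 5 is invertible mod 34. The last nonzero row gives −1·34 + 7·5 = 1, so t = 7. So 5^(−1) ≡ 7 (mod 34). Verify: 5 · 7 = 35 ≡ 1 (mod 34). ✓

Final answer: 5^(−1) ≡ 7 (mod 34)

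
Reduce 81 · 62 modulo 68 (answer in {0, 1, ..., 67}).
58

Reduce the factors first: 81 ≡ 13 (mod 68), so 81 · 62 ≡ 13 · 62 (mod 68). 13 · 62 = 806. Dividing by 68: 806 = 11·68 + 58. So (81 · 62) mod 68 = 58.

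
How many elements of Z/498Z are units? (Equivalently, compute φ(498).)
An element a ∈ Z/498Z is a unit iff gcd(a, 498) = 1, so the number of units is φ(498). φ is multiplicative, with φ(p^e) = p^e − p^(e−1). Factorise 498 = 2 · 3 · 83. Then
  φ(498) = (2 − 1) · (3 − 1) · (83 − 1) = 1 · 2 · 82 = 164.

Final answer: Z/498Z has φ(498) = 164 units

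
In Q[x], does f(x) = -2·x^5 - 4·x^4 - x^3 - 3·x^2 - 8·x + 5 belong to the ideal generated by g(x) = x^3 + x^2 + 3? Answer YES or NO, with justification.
In Q[x] the ideal (g) consists of all multiples of g, so f ∈ (g) iff g | f, i.e. iff the remainder of f on division by g is 0. Divide f by g (g is monic, so eliminate the leading term of the running remainder at each step):
  leading term -2·x^5: subtract (-2·x^2)·g(x) = -2·x^5 - 2·x^4 - 6·x^2, leaving -2·x^4 - x^3 + 3·x^2 - 8·x + 5
  leading term -2·x^4: subtract (-2·x)·g(x) = -2·x^4 - 2·x^3 - 6·x, leaving x^3 + 3·x^2 - 2·x + 5
  leading term x^3: subtract (1)·g(x) = x^3 + x^2 + 3, leaving 2·x^2 - 2·x + 2
The remainder r(x) = 2·x^2 - 2·x + 2 ≠ 0 (and deg r < deg g), so g ∤ f, i.e. f ∉ (g).

Final answer: NO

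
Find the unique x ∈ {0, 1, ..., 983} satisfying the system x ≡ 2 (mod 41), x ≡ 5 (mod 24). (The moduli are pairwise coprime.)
x ≡ 125 (mod 984); the representative in [0, 984) is 125

The moduli 41, 24 are pairwise coprime, so by the CRT there is a unique solution mod 41·24 = 984.
Solve by successive substitution. Start with x ≡ 2 (mod 41).
  Combine with x ≡ 5 (mod 24): write x = 2 + 41·t and require 2 + 41·t ≡ 5 (mod 24), i.e. 41·t ≡ 5 − 2 ≡ 3 (mod 24). Since 41^(−1) ≡ 17 (mod 24) (41 ≡ 17 (mod 24)), t ≡ 17·3 ≡ 3 (mod 24). So x ≡ 2 + 41·3 = 125 (mod 984).
Unique solution in [0, 984): x = 125.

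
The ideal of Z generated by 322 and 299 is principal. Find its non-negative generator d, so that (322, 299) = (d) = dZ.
(322, 299) = (23); d = 23

In the PID Z, (a, b) is generated by gcd(a, b). Compute gcd(322, 299) with the extended Euclidean algorithm, tracking rows (r, s, t) with s·322 + t·299 = r:
  row A: (322, 1, 0)   [1·322 + 0·299 = 322]
  row B: (299, 0, 1)   [0·322 + 1·299 = 299]
  322 = 1·299 + 23   → row C = row A − 1·row B = (23, 1, −1)   [check: 1·322 − 1·299 = 23]
  299 = 13·23 + 0   → remainder 0, stop. gcd = 23 (last nonzero row C).
So gcd(322, 299) = 23, with Bézout identity 1·322 − 1·299 = 23. Containment (⊇): the Bézout identity exhibits 23 as an element of (322, 299), giving (23) ⊆ (322, 299). Containment (⊆): since 23 | 322 and 23 | 299 (322 = 23·14, 299 = 23·13), every Z-linear combination of 322 and 299 is divisible by 23, so (322, 299) ⊆ (23). Therefore (322, 299) = (23), d = 23.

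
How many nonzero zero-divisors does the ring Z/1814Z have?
In Z/1814Z each nonzero element is either a unit (gcd with 1814 is 1) or a zero-divisor (gcd > 1). The number of units is φ(1814): factorise 1814 = 2 · 907, so φ(1814) = (2 − 1) · (907 − 1) = 1 · 906 = 906. The nonzero elements number 1814 − 1 = 1813. Hence the nonzero zero-divisors number 1813 − 906 = 907.

Final answer: Z/1814Z has 907 nonzero zero-divisors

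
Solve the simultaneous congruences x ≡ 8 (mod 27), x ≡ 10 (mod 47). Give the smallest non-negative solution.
The moduli 27, 47 are pairwise coprime, so by the CRT there is a unique solution mod 27·47 = 1269.
Solve by successive substitution. Start with x ≡ 8 (mod 27).
  Combine with x ≡ 10 (mod 47): write x = 8 + 27·t and require 8 + 27·t ≡ 10 (mod 47), i.e. 27·t ≡ 10 − 8 ≡ 2 (mod 47). Since 27^(−1) ≡ 7 (mod 47), t ≡ 7·2 ≡ 14 (mod 47). So x ≡ 8 + 27·14 = 386 (mod 1269).
Unique solution in [0, 1269): x = 386.

Final answer: x ≡ 386 (mod 1269); the representative in [0, 1269) is 386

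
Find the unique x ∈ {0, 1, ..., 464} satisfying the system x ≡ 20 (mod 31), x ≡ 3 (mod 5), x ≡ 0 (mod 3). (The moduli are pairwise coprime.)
x ≡ 423 (mod 465); the representative in [0, 465) is 423

The moduli 31, 5, 3 are pairwise coprime, so by the CRT there is a unique solution mod 31·5·3 = 465.
Solve by successive substitution. Start with x ≡ 20 (mod 31).
  Combine with x ≡ 3 (mod 5): write x = 20 + 31·t and require 20 + 31·t ≡ 3 (mod 5), i.e. 31·t ≡ 3 − 20 ≡ 3 (mod 5). Since 31^(−1) ≡ 1 (mod 5) (31 ≡ 1 (mod 5)), t ≡ 1·3 ≡ 3 (mod 5). So x ≡ 20 + 31·3 = 113 (mod 155).
  Combine with x ≡ 0 (mod 3): write x = 113 + 155·t and require 113 + 155·t ≡ 0 (mod 3), i.e. 155·t ≡ 0 − 113 ≡ 1 (mod 3). Since 155^(−1) ≡ 2 (mod 3) (155 ≡ 2 (mod 3)), t ≡ 2·1 ≡ 2 (mod 3). So x ≡ 113 + 155·2 = 423 (mod 465).
Unique solution in [0, 465): x = 423.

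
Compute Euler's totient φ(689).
φ is multiplicative, with φ(p^e) = p^e − p^(e−1). Factorise 689 = 13 · 53. Then
  φ(689) = (13 − 1) · (53 − 1) = 12 · 52 = 624.

Final answer: φ(689) = 624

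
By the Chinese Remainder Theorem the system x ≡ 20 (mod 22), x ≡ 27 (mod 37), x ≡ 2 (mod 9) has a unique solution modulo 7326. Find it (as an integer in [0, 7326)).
x ≡ 5762 (mod 7326); the representative in [0, 7326) is 5762

The moduli 22, 37, 9 are pairwise coprime, so by the CRT there is a unique solution mod 22·37·9 = 7326.
Solve by successive substitution. Start with x ≡ 20 (mod 22).
  Combine with x ≡ 27 (mod 37): write x = 20 + 22·t and require 20 + 22·t ≡ 27 (mod 37), i.e. 22·t ≡ 27 − 20 ≡ 7 (mod 37). Since 22^(−1) ≡ 32 (mod 37), t ≡ 32·7 ≡ 2 (mod 37). So x ≡ 20 + 22·2 = 64 (mod 814).
  Combine with x ≡ 2 (mod 9): write x = 64 + 814·t and require 64 + 814·t ≡ 2 (mod 9), i.e. 814·t ≡ 2 − 64 ≡ 1 (mod 9). Since 814^(−1) ≡ 7 (mod 9) (814 ≡ 4 (mod 9)), t ≡ 7·1 ≡ 7 (mod 9). So x ≡ 64 + 814·7 = 5762 (mod 7326).
Unique solution in [0, 7326): x = 5762.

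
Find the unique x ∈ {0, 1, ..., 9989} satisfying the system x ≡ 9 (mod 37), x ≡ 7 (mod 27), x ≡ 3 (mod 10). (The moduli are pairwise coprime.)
x ≡ 8593 (mod 9990); the representative in [0, 9990) is 8593

The moduli 37, 27, 10 are pairwise coprime, so by the CRT there is a unique solution mod 37·27·10 = 9990.
Solve by successive substitution. Start with x ≡ 9 (mod 37).
  Combine with x ≡ 7 (mod 27): write x = 9 + 37·t and require 9 + 37·t ≡ 7 (mod 27), i.e. 37·t ≡ 7 − 9 ≡ 25 (mod 27). Since 37^(−1) ≡ 19 (mod 27) (37 ≡ 10 (mod 27)), t ≡ 19·25 ≡ 16 (mod 27). So x ≡ 9 + 37·16 = 601 (mod 999).
  Combine with x ≡ 3 (mod 10): write x = 601 + 999·t and require 601 + 999·t ≡ 3 (mod 10), i.e. 999·t ≡ 3 − 601 ≡ 2 (mod 10). Since 999^(−1) ≡ 9 (mod 10) (999 ≡ 9 (mod 10)), t ≡ 9·2 ≡ 8 (mod 10). So x ≡ 601 + 999·8 = 8593 (mod 9990).
Unique solution in [0, 9990): x = 8593.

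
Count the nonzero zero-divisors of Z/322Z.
In Z/322Z each nonzero element is either a unit (gcd with 322 is 1) or a zero-divisor (gcd > 1). The number of units is φ(322): factorise 322 = 2 · 7 · 23, so φ(322) = (2 − 1) · (7 − 1) · (23 − 1) = 1 · 6 · 22 = 132. The nonzero elements number 322 − 1 = 321. Hence the nonzero zero-divisors number 321 − 132 = 189.

Final answer: Z/322Z has 189 nonzero zero-divisors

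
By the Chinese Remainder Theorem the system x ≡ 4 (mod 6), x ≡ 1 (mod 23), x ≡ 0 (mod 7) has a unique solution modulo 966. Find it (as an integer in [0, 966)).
x ≡ 70 (mod 966); the representative in [0, 966) is 70

The moduli 6, 23, 7 are pairwise coprime, so by the CRT there is a unique solution mod 6·23·7 = 966.
Solve by successive substitution. Start with x ≡ 4 (mod 6).
  Combine with x ≡ 1 (mod 23): write x = 4 + 6·t and require 4 + 6·t ≡ 1 (mod 23), i.e. 6·t ≡ 1 − 4 ≡ 20 (mod 23). Since 6^(−1) ≡ 4 (mod 23), t ≡ 4·20 ≡ 11 (mod 23). So x ≡ 4 + 6·11 = 70 (mod 138).
  Combine with x ≡ 0 (mod 7): write x = 70 + 138·t and require 70 + 138·t ≡ 0 (mod 7), i.e. 138·t ≡ 0 − 70 ≡ 0 (mod 7). Since 138^(−1) ≡ 3 (mod 7) (138 ≡ 5 (mod 7)), t ≡ 3·0 ≡ 0 (mod 7). So x ≡ 70 + 138·0 = 70 (mod 966).
Unique solution in [0, 966): x = 70.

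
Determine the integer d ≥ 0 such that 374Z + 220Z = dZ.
(374, 220) = (22); d = 22

In the PID Z, (a, b) is generated by gcd(a, b). Compute gcd(374, 220) with the extended Euclidean algorithm, tracking rows (r, s, t) with s·374 + t·220 = r:
  row A: (374, 1, 0)   [1·374 + 0·220 = 374]
  row B: (220, 0, 1)   [0·374 + 1·220 = 220]
  374 = 1·220 + 154   → row C = row A − 1·row B = (154, 1, −1)   [check: 1·374 − 1·220 = 154]
  220 = 1·154 + 66   → row D = row B − 1·row C = (66, −1, 2)   [check: −1·374 + 2·220 = 66]
  154 = 2·66 + 22   → row E = row C − 2·row D = (22, 3, −5)   [check: 3·374 − 5·220 = 22]
  66 = 3·22 + 0   → remainder 0, stop. gcd = 22 (last nonzero row E).
So gcd(374, 220) = 22, with Bézout identity 3·374 − 5·220 = 22. Containment (⊇): the Bézout identity exhibits 22 as an element of (374, 220), giving (22) ⊆ (374, 220). Containment (⊆): since 22 | 374 and 22 | 220 (374 = 22·17, 220 = 22·10), every Z-linear combination of 374 and 220 is divisible by 22, so (374, 220) ⊆ (22). Therefore (374, 220) = (22), d = 22.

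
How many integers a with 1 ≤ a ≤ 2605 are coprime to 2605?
The number of a ∈ {1, ..., 2605} with gcd(a, 2605) = 1 is by definition Euler's totient φ(2605). φ is multiplicative, with φ(p^e) = p^e − p^(e−1). Factorise 2605 = 5 · 521. Then
  φ(2605) = (5 − 1) · (521 − 1) = 4 · 520 = 2080.
So there are 2080 such integers.

Final answer: 2080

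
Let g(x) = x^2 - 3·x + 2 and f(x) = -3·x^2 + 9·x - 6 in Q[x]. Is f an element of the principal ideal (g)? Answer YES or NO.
YES

In Q[x] the ideal (g) consists of all multiples of g, so f ∈ (g) iff g | f, i.e. iff the remainder of f on division by g is 0. Divide f by g (g is monic, so eliminate the leading term of the running remainder at each step):
  leading term -3·x^2: subtract (-3)·g(x) = -3·x^2 + 9·x - 6, leaving 0
The remainder is 0, so f(x) = g(x) · h(x) with h(x) = -3. Hence g | f, i.e. f ∈ (g).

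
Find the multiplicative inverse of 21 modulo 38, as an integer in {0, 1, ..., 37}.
21^(−1) ≡ 29 (mod 38)

Apply the extended Euclidean algorithm to (38, 21), tracking rows (r, s, t) with s·38 + t·21 = r. Each division r_prev = q·r_cur + r_new produces the new row as (previous row) − q·(current row):
  row A: (38, 1, 0)   [1·38 + 0·21 = 38]
  row B: (21, 0, 1)   [0·38 + 1·21 = 21]
  38 = 1·21 + 17   → row C = row A − 1·row B = (17, 1, −1)   [check: 1·38 − 1·21 = 17]
  21 = 1·17 + 4   → row D = row B − 1·row C = (4, −1, 2)   [check: −1·38 + 2·21 = 4]
  17 = 4·4 + 1   → row E = row C − 4·row D = (1, 5, −9)   [check: 5·38 − 9·21 = 1]
  4 = 4·1 + 0   → remainder 0, stop. gcd = 1 (last nonzero row E).
The gcd is 1, so 21 is invertible mod 38. The last nonzero row gives 5·38 − 9·21 = 1, so t = −9. So 21^(−1) ≡ −9 ≡ 29 (mod 38). Verify: 21 · 29 = 609 ≡ 1 (mod 38). ✓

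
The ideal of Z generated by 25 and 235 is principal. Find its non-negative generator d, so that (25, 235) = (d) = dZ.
(25, 235) = (5); d = 5

In the PID Z, (a, b) is generated by gcd(a, b). Compute gcd(235, 25) with the extended Euclidean algorithm, tracking rows (r, s, t) with s·235 + t·25 = r:
  row A: (235, 1, 0)   [1·235 + 0·25 = 235]
  row B: (25, 0, 1)   [0·235 + 1·25 = 25]
  235 = 9·25 + 10   → row C = row A − 9·row B = (10, 1, −9)   [check: 1·235 − 9·25 = 10]
  25 = 2·10 + 5   → row D = row B − 2·row C = (5, −2, 19)   [check: −2·235 + 19·25 = 5]
  10 = 2·5 + 0   → remainder 0, stop. gcd = 5 (last nonzero row D).
So gcd(25, 235) = 5, with Bézout identity −2·235 + 19·25 = 5. Containment (⊇): the Bézout identity exhibits 5 as an element of (25, 235), giving (5) ⊆ (25, 235). Containment (⊆): since 5 | 25 and 5 | 235 (25 = 5·5, 235 = 5·47), every Z-linear combination of 25 and 235 is divisible by 5, so (25, 235) ⊆ (5). Therefore (25, 235) = (5), d = 5.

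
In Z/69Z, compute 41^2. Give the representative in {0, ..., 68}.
Use repeated squaring. Binary(2) = 10. Walk through the bits of the exponent 2 left-to-right: at each bit after the leading one, square the running value, then multiply by 41 if the bit is 1 (always reducing mod 69):
  bit 1 = 1 (leading): start with 41.
  bit 2 = 0: square 41^2 = 1681 ≡ 25 (mod 69).
Final value: 41^2 ≡ 25 (mod 69).

Final answer: 25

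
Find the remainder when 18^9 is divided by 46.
12

Use repeated squaring. Binary(9) = 1001. Walk through the bits of the exponent 9 left-to-right: at each bit after the leading one, square the running value, then multiply by 18 if the bit is 1 (always reducing mod 46):
  bit 1 = 1 (leading): start with 18.
  bit 2 = 0: square 18^2 = 324 ≡ 2 (mod 46).
  bit 3 = 0: square 2^2 = 4 (mod 46).
  bit 4 = 1: square 4^2 = 16; bit is 1, so multiply 16·18 = 288 ≡ 12 (mod 46).
Final value: 18^9 ≡ 12 (mod 46).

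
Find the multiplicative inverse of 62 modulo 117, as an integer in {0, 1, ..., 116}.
Apply the extended Euclidean algorithm to (117, 62), tracking rows (r, s, t) with s·117 + t·62 = r. Each division r_prev = q·r_cur + r_new produces the new row as (previous row) − q·(current row):
  row A: (117, 1, 0)   [1·117 + 0·62 = 117]
  row B: (62, 0, 1)   [0·117 + 1·62 = 62]
  117 = 1·62 + 55   → row C = row A − 1·row B = (55, 1, −1)   [check: 1·117 − 1·62 = 55]
  62 = 1·55 + 7   → row D = row B − 1·row C = (7, −1, 2)   [check: −1·117 + 2·62 = 7]
  55 = 7·7 + 6   → row E = row C − 7·row D = (6, 8, −15)   [check: 8·117 − 15·62 = 6]
  7 = 1·6 + 1   → row F = row D − 1·row E = (1, −9, 17)   [check: −9·117 + 17·62 = 1]
  6 = 6·1 + 0   → remainder 0, stop. gcd = 1 (last nonzero row F).
The gcd is 1, so 62 is invertible mod 117. The last nonzero row gives −9·117 + 17·62 = 1, so t = 17. So 62^(−1) ≡ 17 (mod 117). Verify: 62 · 17 = 1054 ≡ 1 (mod 117). ✓

Final answer: 62^(−1) ≡ 17 (mod 117)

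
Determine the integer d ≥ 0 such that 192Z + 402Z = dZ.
In the PID Z, (a, b) is generated by gcd(a, b). Compute gcd(402, 192) with the extended Euclidean algorithm, tracking rows (r, s, t) with s·402 + t·192 = r:
  row A: (402, 1, 0)   [1·402 + 0·192 = 402]
  row B: (192, 0, 1)   [0·402 + 1·192 = 192]
  402 = 2·192 + 18   → row C = row A − 2·row B = (18, 1, −2)   [check: 1·402 − 2·192 = 18]
  192 = 10·18 + 12   → row D = row B − 10·row C = (12, −10, 21)   [check: −10·402 + 21·192 = 12]
  18 = 1·12 + 6   → row E = row C − 1·row D = (6, 11, −23)   [check: 11·402 − 23·192 = 6]
  12 = 2·6 + 0   → remainder 0, stop. gcd = 6 (last nonzero row E).
So gcd(192, 402) = 6, with Bézout identity 11·402 − 23·192 = 6. Containment (⊇): the Bézout identity exhibits 6 as an element of (192, 402), giving (6) ⊆ (192, 402). Containment (⊆): since 6 | 192 and 6 | 402 (192 = 6·32, 402 = 6·67), every Z-linear combination of 192 and 402 is divisible by 6, so (192, 402) ⊆ (6). Therefore (192, 402) = (6), d = 6.

Final answer: (192, 402) = (6); d = 6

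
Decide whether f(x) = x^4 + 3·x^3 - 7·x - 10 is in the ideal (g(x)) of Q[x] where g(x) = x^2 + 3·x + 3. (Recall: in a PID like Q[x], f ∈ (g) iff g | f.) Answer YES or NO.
In Q[x] the ideal (g) consists of all multiples of g, so f ∈ (g) iff g | f, i.e. iff the remainder of f on division by g is 0. Divide f by g (g is monic, so eliminate the leading term of the running remainder at each step):
  leading term x^4: subtract (x^2)·g(x) = x^4 + 3·x^3 + 3·x^2, leaving -3·x^2 - 7·x - 10
  leading term -3·x^2: subtract (-3)·g(x) = -3·x^2 - 9·x - 9, leaving 2·x - 1
The remainder r(x) = 2·x - 1 ≠ 0 (and deg r < deg g), so g ∤ f, i.e. f ∉ (g).

Final answer: NO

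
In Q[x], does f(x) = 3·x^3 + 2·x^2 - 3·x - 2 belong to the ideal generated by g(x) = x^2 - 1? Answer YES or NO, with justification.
YES

In Q[x] the ideal (g) consists of all multiples of g, so f ∈ (g) iff g | f, i.e. iff the remainder of f on division by g is 0. Divide f by g (g is monic, so eliminate the leading term of the running remainder at each step):
  leading term 3·x^3: subtract (3·x)·g(x) = 3·x^3 - 3·x, leaving 2·x^2 - 2
  leading term 2·x^2: subtract (2)·g(x) = 2·x^2 - 2, leaving 0
The remainder is 0, so f(x) = g(x) · h(x) with h(x) = 3·x + 2. Hence g | f, i.e. f ∈ (g).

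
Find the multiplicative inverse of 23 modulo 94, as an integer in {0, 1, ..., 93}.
Apply the extended Euclidean algorithm to (94, 23), tracking rows (r, s, t) with s·94 + t·23 = r. Each division r_prev = q·r_cur + r_new produces the new row as (previous row) − q·(current row):
  row A: (94, 1, 0)   [1·94 + 0·23 = 94]
  row B: (23, 0, 1)   [0·94 + 1·23 = 23]
  94 = 4·23 + 2   → row C = row A − 4·row B = (2, 1, −4)   [check: 1·94 − 4·23 = 2]
  23 = 11·2 + 1   → row D = row B − 11·row C = (1, −11, 45)   [check: −11·94 + 45·23 = 1]
  2 = 2·1 + 0   → remainder 0, stop. gcd = 1 (last nonzero row D).
The gcd is 1, so 23 is invertible mod 94. The last nonzero row gives −11·94 + 45·23 = 1, so t = 45. So 23^(−1) ≡ 45 (mod 94). Verify: 23 · 45 = 1035 ≡ 1 (mod 94). ✓

Final answer: 23^(−1) ≡ 45 (mod 94)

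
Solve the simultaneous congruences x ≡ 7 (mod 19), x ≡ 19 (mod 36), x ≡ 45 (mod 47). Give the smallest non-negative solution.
The moduli 19, 36, 47 are pairwise coprime, so by the CRT there is a unique solution mod 19·36·47 = 32148.
Solve by successive substitution. Start with x ≡ 7 (mod 19).
  Combine with x ≡ 19 (mod 36): write x = 7 + 19·t and require 7 + 19·t ≡ 19 (mod 36), i.e. 19·t ≡ 19 − 7 ≡ 12 (mod 36). Since 19^(−1) ≡ 19 (mod 36), t ≡ 19·12 ≡ 12 (mod 36). So x ≡ 7 + 19·12 = 235 (mod 684).
  Combine with x ≡ 45 (mod 47): write x = 235 + 684·t and require 235 + 684·t ≡ 45 (mod 47), i.e. 684·t ≡ 45 − 235 ≡ 45 (mod 47). Since 684^(−1) ≡ 38 (mod 47) (684 ≡ 26 (mod 47)), t ≡ 38·45 ≡ 18 (mod 47). So x ≡ 235 + 684·18 = 12547 (mod 32148).
Unique solution in [0, 32148): x = 12547.

Final answer: x ≡ 12547 (mod 32148); the representative in [0, 32148) is 12547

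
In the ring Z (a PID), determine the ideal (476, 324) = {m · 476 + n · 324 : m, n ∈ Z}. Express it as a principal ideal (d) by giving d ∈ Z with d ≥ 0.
(476, 324) = (4); d = 4

In the PID Z, (a, b) is generated by gcd(a, b). Compute gcd(476, 324) with the extended Euclidean algorithm, tracking rows (r, s, t) with s·476 + t·324 = r:
  row A: (476, 1, 0)   [1·476 + 0·324 = 476]
  row B: (324, 0, 1)   [0·476 + 1·324 = 324]
  476 = 1·324 + 152   → row C = row A − 1·row B = (152, 1, −1)   [check: 1·476 − 1·324 = 152]
  324 = 2·152 + 20   → row D = row B − 2·row C = (20, −2, 3)   [check: −2·476 + 3·324 = 20]
  152 = 7·20 + 12   → row E = row C − 7·row D = (12, 15, −22)   [check: 15·476 − 22·324 = 12]
  20 = 1·12 + 8   → row F = row D − 1·row E = (8, −17, 25)   [check: −17·476 + 25·324 = 8]
  12 = 1·8 + 4   → row G = row E − 1·row F = (4, 32, −47)   [check: 32·476 − 47·324 = 4]
  8 = 2·4 + 0   → remainder 0, stop. gcd = 4 (last nonzero row G).
So gcd(476, 324) = 4, with Bézout identity 32·476 − 47·324 = 4. Containment (⊇): the Bézout identity exhibits 4 as an element of (476, 324), giving (4) ⊆ (476, 324). Containment (⊆): since 4 | 476 and 4 | 324 (476 = 4·119, 324 = 4·81), every Z-linear combination of 476 and 324 is divisible by 4, so (476, 324) ⊆ (4). Therefore (476, 324) = (4), d = 4.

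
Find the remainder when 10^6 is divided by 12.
Use repeated squaring. Binary(6) = 110. Walk through the bits of the exponent 6 left-to-right: at each bit after the leading one, square the running value, then multiply by 10 if the bit is 1 (always reducing mod 12):
  bit 1 = 1 (leading): start with 10.
  bit 2 = 1: square 10^2 = 100 ≡ 4; bit is 1, so multiply 4·10 = 40 ≡ 4 (mod 12).
  bit 3 = 0: square 4^2 = 16 ≡ 4 (mod 12).
Final value: 10^6 ≡ 4 (mod 12).

Final answer: 4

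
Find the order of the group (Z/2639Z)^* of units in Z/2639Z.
|(Z/2639Z)^*| = 2016

(Z/2639Z)^* consists of the classes a with gcd(a, 2639) = 1, so its order is φ(2639). φ is multiplicative, with φ(p^e) = p^e − p^(e−1). Factorise 2639 = 7 · 13 · 29. Then
  φ(2639) = (7 − 1) · (13 − 1) · (29 − 1) = 6 · 12 · 28 = 2016.
Thus |(Z/2639Z)^*| = 2016.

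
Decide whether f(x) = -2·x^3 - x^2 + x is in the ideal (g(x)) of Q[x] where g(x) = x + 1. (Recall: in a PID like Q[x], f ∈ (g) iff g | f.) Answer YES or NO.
YES

In Q[x] the ideal (g) consists of all multiples of g, so f ∈ (g) iff g | f, i.e. iff the remainder of f on division by g is 0. Divide f by g (g is monic, so eliminate the leading term of the running remainder at each step):
  leading term -2·x^3: subtract (-2·x^2)·g(x) = -2·x^3 - 2·x^2, leaving x^2 + x
  leading term x^2: subtract (x)·g(x) = x^2 + x, leaving 0
The remainder is 0, so f(x) = g(x) · h(x) with h(x) = -2·x^2 + x. Hence g | f, i.e. f ∈ (g).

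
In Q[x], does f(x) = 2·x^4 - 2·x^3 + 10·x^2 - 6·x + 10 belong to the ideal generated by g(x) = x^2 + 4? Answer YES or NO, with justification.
In Q[x] the ideal (g) consists of all multiples of g, so f ∈ (g) iff g | f, i.e. iff the remainder of f on division by g is 0. Divide f by g (g is monic, so eliminate the leading term of the running remainder at each step):
  leading term 2·x^4: subtract (2·x^2)·g(x) = 2·x^4 + 8·x^2, leaving -2·x^3 + 2·x^2 - 6·x + 10
  leading term -2·x^3: subtract (-2·x)·g(x) = -2·x^3 - 8·x, leaving 2·x^2 + 2·x + 10
  leading term 2·x^2: subtract (2)·g(x) = 2·x^2 + 8, leaving 2·x + 2
The remainder r(x) = 2·x + 2 ≠ 0 (and deg r < deg g), so g ∤ f, i.e. f ∉ (g).

Final answer: NO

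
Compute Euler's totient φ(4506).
φ(4506) = 1500

φ is multiplicative, with φ(p^e) = p^e − p^(e−1). Factorise 4506 = 2 · 3 · 751. Then
  φ(4506) = (2 − 1) · (3 − 1) · (751 − 1) = 1 · 2 · 750 = 1500.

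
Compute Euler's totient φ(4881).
φ(4881) = 3252

φ is multiplicative, with φ(p^e) = p^e − p^(e−1). Factorise 4881 = 3 · 1627. Then
  φ(4881) = (3 − 1) · (1627 − 1) = 2 · 1626 = 3252.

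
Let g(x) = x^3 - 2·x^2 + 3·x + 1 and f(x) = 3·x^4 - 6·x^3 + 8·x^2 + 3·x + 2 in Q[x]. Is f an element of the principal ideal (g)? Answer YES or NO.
In Q[x] the ideal (g) consists of all multiples of g, so f ∈ (g) iff g | f, i.e. iff the remainder of f on division by g is 0. Divide f by g (g is monic, so eliminate the leading term of the running remainder at each step):
  leading term 3·x^4: subtract (3·x)·g(x) = 3·x^4 - 6·x^3 + 9·x^2 + 3·x, leaving 2 - x^2
The remainder r(x) = 2 - x^2 ≠ 0 (and deg r < deg g), so g ∤ f, i.e. f ∉ (g).

Final answer: NO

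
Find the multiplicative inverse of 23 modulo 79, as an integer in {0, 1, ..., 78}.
23^(−1) ≡ 55 (mod 79)

Apply the extended Euclidean algorithm to (79, 23), tracking rows (r, s, t) with s·79 + t·23 = r. Each division r_prev = q·r_cur + r_new produces the new row as (previous row) − q·(current row):
  row A: (79, 1, 0)   [1·79 + 0·23 = 79]
  row B: (23, 0, 1)   [0·79 + 1·23 = 23]
  79 = 3·23 + 10   → row C = row A − 3·row B = (10, 1, −3)   [check: 1·79 − 3·23 = 10]
  23 = 2·10 + 3   → row D = row B − 2·row C = (3, −2, 7)   [check: −2·79 + 7·23 = 3]
  10 = 3·3 + 1   → row E = row C − 3·row D = (1, 7, −24)   [check: 7·79 − 24·23 = 1]
  3 = 3·1 + 0   → remainder 0, stop. gcd = 1 (last nonzero row E).
The gcd is 1, so 23 is invertible mod 79. The last nonzero row gives 7·79 − 24·23 = 1, so t = −24. So 23^(−1) ≡ −24 ≡ 55 (mod 79). Verify: 23 · 55 = 1265 ≡ 1 (mod 79). ✓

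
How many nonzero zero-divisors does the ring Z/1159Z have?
Z/1159Z has 78 nonzero zero-divisors

In Z/1159Z each nonzero element is either a unit (gcd with 1159 is 1) or a zero-divisor (gcd > 1). The number of units is φ(1159): factorise 1159 = 19 · 61, so φ(1159) = (19 − 1) · (61 − 1) = 18 · 60 = 1080. The nonzero elements number 1159 − 1 = 1158. Hence the nonzero zero-divisors number 1158 − 1080 = 78.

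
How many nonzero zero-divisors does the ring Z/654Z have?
In Z/654Z each nonzero element is either a unit (gcd with 654 is 1) or a zero-divisor (gcd > 1). The number of units is φ(654): factorise 654 = 2 · 3 · 109, so φ(654) = (2 − 1) · (3 − 1) · (109 − 1) = 1 · 2 · 108 = 216. The nonzero elements number 654 − 1 = 653. Hence the nonzero zero-divisors number 653 − 216 = 437.

Final answer: Z/654Z has 437 nonzero zero-divisors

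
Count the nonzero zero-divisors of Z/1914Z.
Z/1914Z has 1353 nonzero zero-divisors

In Z/1914Z each nonzero element is either a unit (gcd with 1914 is 1) or a zero-divisor (gcd > 1). The number of units is φ(1914): factorise 1914 = 2 · 3 · 11 · 29, so φ(1914) = (2 − 1) · (3 − 1) · (11 − 1) · (29 − 1) = 1 · 2 · 10 · 28 = 560. The nonzero elements number 1914 − 1 = 1913. Hence the nonzero zero-divisors number 1913 − 560 = 1353.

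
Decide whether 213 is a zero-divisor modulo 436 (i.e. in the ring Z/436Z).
gcd(213, 436) = 1, so 213 is a unit in Z/436Z (it has a multiplicative inverse). A unit cannot be a zero-divisor: if 213·b ≡ 0 then multiplying both sides by 213^(−1) gives b ≡ 0. So 213 is not a zero-divisor.

Final answer: NO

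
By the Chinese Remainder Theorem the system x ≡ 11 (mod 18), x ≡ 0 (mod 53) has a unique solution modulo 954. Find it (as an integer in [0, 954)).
The moduli 18, 53 are pairwise coprime, so by the CRT there is a unique solution mod 18·53 = 954.
Solve by successive substitution. Start with x ≡ 11 (mod 18).
  Combine with x ≡ 0 (mod 53): write x = 11 + 18·t and require 11 + 18·t ≡ 0 (mod 53), i.e. 18·t ≡ 0 − 11 ≡ 42 (mod 53). Since 18^(−1) ≡ 3 (mod 53), t ≡ 3·42 ≡ 20 (mod 53). So x ≡ 11 + 18·20 = 371 (mod 954).
Unique solution in [0, 954): x = 371.

Final answer: x ≡ 371 (mod 954); the representative in [0, 954) is 371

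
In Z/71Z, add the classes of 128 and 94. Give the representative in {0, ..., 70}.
9

Reduce the summands first: 128 ≡ 57, 94 ≡ 23 (mod 71), so 128 + 94 ≡ 57 + 23 (mod 71). 57 + 23 = 80; 80 = 1·71 + 9, so (128 + 94) mod 71 = 9.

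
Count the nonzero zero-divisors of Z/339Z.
In Z/339Z each nonzero element is either a unit (gcd with 339 is 1) or a zero-divisor (gcd > 1). The number of units is φ(339): factorise 339 = 3 · 113, so φ(339) = (3 − 1) · (113 − 1) = 2 · 112 = 224. The nonzero elements number 339 − 1 = 338. Hence the nonzero zero-divisors number 338 − 224 = 114.

Final answer: Z/339Z has 114 nonzero zero-divisors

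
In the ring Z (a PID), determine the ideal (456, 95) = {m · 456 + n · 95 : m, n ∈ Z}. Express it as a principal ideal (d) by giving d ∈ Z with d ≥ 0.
(456, 95) = (19); d = 19

In the PID Z, (a, b) is generated by gcd(a, b). Compute gcd(456, 95) with the extended Euclidean algorithm, tracking rows (r, s, t) with s·456 + t·95 = r:
  row A: (456, 1, 0)   [1·456 + 0·95 = 456]
  row B: (95, 0, 1)   [0·456 + 1·95 = 95]
  456 = 4·95 + 76   → row C = row A − 4·row B = (76, 1, −4)   [check: 1·456 − 4·95 = 76]
  95 = 1·76 + 19   → row D = row B − 1·row C = (19, −1, 5)   [check: −1·456 + 5·95 = 19]
  76 = 4·19 + 0   → remainder 0, stop. gcd = 19 (last nonzero row D).
So gcd(456, 95) = 19, with Bézout identity −1·456 + 5·95 = 19. Containment (⊇): the Bézout identity exhibits 19 as an element of (456, 95), giving (19) ⊆ (456, 95). Containment (⊆): since 19 | 456 and 19 | 95 (456 = 19·24, 95 = 19·5), every Z-linear combination of 456 and 95 is divisible by 19, so (456, 95) ⊆ (19). Therefore (456, 95) = (19), d = 19.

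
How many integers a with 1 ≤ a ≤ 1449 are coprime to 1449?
792

The number of a ∈ {1, ..., 1449} with gcd(a, 1449) = 1 is by definition Euler's totient φ(1449). φ is multiplicative, with φ(p^e) = p^e − p^(e−1). Factorise 1449 = 3^2 · 7 · 23. Then
  φ(1449) = (3^2 − 3^1) · (7 − 1) · (23 − 1) = 6 · 6 · 22 = 792.
So there are 792 such integers.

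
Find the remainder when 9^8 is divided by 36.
Use repeated squaring. Binary(8) = 1000. Walk through the bits of the exponent 8 left-to-right: at each bit after the leading one, square the running value, then multiply by 9 if the bit is 1 (always reducing mod 36):
  bit 1 = 1 (leading): start with 9.
  bit 2 = 0: square 9^2 = 81 ≡ 9 (mod 36).
  bit 3 = 0: square 9^2 = 81 ≡ 9 (mod 36).
  bit 4 = 0: square 9^2 = 81 ≡ 9 (mod 36).
Final value: 9^8 ≡ 9 (mod 36).

Final answer: 9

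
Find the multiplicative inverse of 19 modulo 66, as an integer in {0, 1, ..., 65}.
Apply the extended Euclidean algorithm to (66, 19), tracking rows (r, s, t) with s·66 + t·19 = r. Each division r_prev = q·r_cur + r_new produces the new row as (previous row) − q·(current row):
  row A: (66, 1, 0)   [1·66 + 0·19 = 66]
  row B: (19, 0, 1)   [0·66 + 1·19 = 19]
  66 = 3·19 + 9   → row C = row A − 3·row B = (9, 1, −3)   [check: 1·66 − 3·19 = 9]
  19 = 2·9 + 1   → row D = row B − 2·row C = (1, −2, 7)   [check: −2·66 + 7·19 = 1]
  9 = 9·1 + 0   → remainder 0, stop. gcd = 1 (last nonzero row D).
The gcd is 1, so 19 is invertible mod 66. The last nonzero row gives −2·66 + 7·19 = 1, so t = 7. So 19^(−1) ≡ 7 (mod 66). Verify: 19 · 7 = 133 ≡ 1 (mod 66). ✓

Final answer: 19^(−1) ≡ 7 (mod 66)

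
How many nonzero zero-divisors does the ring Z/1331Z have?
Z/1331Z has 120 nonzero zero-divisors

In Z/1331Z each nonzero element is either a unit (gcd with 1331 is 1) or a zero-divisor (gcd > 1). The number of units is φ(1331): factorise 1331 = 11^3, so φ(1331) = (11^3 − 11^2) = 1210 = 1210. The nonzero elements number 1331 − 1 = 1330. Hence the nonzero zero-divisors number 1330 − 1210 = 120.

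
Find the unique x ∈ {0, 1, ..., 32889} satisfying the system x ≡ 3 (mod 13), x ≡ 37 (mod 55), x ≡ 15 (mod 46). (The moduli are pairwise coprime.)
The moduli 13, 55, 46 are pairwise coprime, so by the CRT there is a unique solution mod 13·55·46 = 32890.
Solve by successive substitution. Start with x ≡ 3 (mod 13).
  Combine with x ≡ 37 (mod 55): write x = 3 + 13·t and require 3 + 13·t ≡ 37 (mod 55), i.e. 13·t ≡ 37 − 3 ≡ 34 (mod 55). Since 13^(−1) ≡ 17 (mod 55), t ≡ 17·34 ≡ 28 (mod 55). So x ≡ 3 + 13·28 = 367 (mod 715).
  Combine with x ≡ 15 (mod 46): write x = 367 + 715·t and require 367 + 715·t ≡ 15 (mod 46), i.e. 715·t ≡ 15 − 367 ≡ 16 (mod 46). Since 715^(−1) ≡ 35 (mod 46) (715 ≡ 25 (mod 46)), t ≡ 35·16 ≡ 8 (mod 46). So x ≡ 367 + 715·8 = 6087 (mod 32890).
Unique solution in [0, 32890): x = 6087.

Final answer: x ≡ 6087 (mod 32890); the representative in [0, 32890) is 6087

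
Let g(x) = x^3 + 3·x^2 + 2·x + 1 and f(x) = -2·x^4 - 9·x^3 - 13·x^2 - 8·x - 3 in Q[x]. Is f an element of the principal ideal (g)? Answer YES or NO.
In Q[x] the ideal (g) consists of all multiples of g, so f ∈ (g) iff g | f, i.e. iff the remainder of f on division by g is 0. Divide f by g (g is monic, so eliminate the leading term of the running remainder at each step):
  leading term -2·x^4: subtract (-2·x)·g(x) = -2·x^4 - 6·x^3 - 4·x^2 - 2·x, leaving -3·x^3 - 9·x^2 - 6·x - 3
  leading term -3·x^3: subtract (-3)·g(x) = -3·x^3 - 9·x^2 - 6·x - 3, leaving 0
The remainder is 0, so f(x) = g(x) · h(x) with h(x) = -2·x - 3. Hence g | f, i.e. f ∈ (g).

Final answer: YES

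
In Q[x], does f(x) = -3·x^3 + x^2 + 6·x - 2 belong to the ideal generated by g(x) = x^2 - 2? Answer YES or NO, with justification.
In Q[x] the ideal (g) consists of all multiples of g, so f ∈ (g) iff g | f, i.e. iff the remainder of f on division by g is 0. Divide f by g (g is monic, so eliminate the leading term of the running remainder at each step):
  leading term -3·x^3: subtract (-3·x)·g(x) = -3·x^3 + 6·x, leaving x^2 - 2
  leading term x^2: subtract (1)·g(x) = x^2 - 2, leaving 0
The remainder is 0, so f(x) = g(x) · h(x) with h(x) = 1 - 3·x. Hence g | f, i.e. f ∈ (g).

Final answer: YES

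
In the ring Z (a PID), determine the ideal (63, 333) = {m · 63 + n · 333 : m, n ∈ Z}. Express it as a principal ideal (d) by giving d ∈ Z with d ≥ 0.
In the PID Z, (a, b) is generated by gcd(a, b). Compute gcd(333, 63) with the extended Euclidean algorithm, tracking rows (r, s, t) with s·333 + t·63 = r:
  row A: (333, 1, 0)   [1·333 + 0·63 = 333]
  row B: (63, 0, 1)   [0·333 + 1·63 = 63]
  333 = 5·63 + 18   → row C = row A − 5·row B = (18, 1, −5)   [check: 1·333 − 5·63 = 18]
  63 = 3·18 + 9   → row D = row B − 3·row C = (9, −3, 16)   [check: −3·333 + 16·63 = 9]
  18 = 2·9 + 0   → remainder 0, stop. gcd = 9 (last nonzero row D).
So gcd(63, 333) = 9, with Bézout identity −3·333 + 16·63 = 9. Containment (⊇): the Bézout identity exhibits 9 as an element of (63, 333), giving (9) ⊆ (63, 333). Containment (⊆): since 9 | 63 and 9 | 333 (63 = 9·7, 333 = 9·37), every Z-linear combination of 63 and 333 is divisible by 9, so (63, 333) ⊆ (9). Therefore (63, 333) = (9), d = 9.

Final answer: (63, 333) = (9); d = 9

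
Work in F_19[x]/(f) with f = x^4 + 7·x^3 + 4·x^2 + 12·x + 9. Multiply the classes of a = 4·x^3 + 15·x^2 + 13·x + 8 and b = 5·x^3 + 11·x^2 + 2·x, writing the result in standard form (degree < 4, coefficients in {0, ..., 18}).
a · b ≡ 12·x^3 + 11·x^2 + 3·x + 10 (mod f(x))

Multiply as integer polynomials: a · b = 20·x^6 + 119·x^5 + 238·x^4 + 213·x^3 + 114·x^2 + 16·x. Reducing coefficients mod 19: a · b ≡ x^6 + 5·x^5 + 10·x^4 + 4·x^3 + 16·x. Now divide by f(x) = x^4 + 7·x^3 + 4·x^2 + 12·x + 9 in F_19[x], eliminating the leading term at each step:
  leading term x^6: subtract (x^2)·f(x) = x^6 + 7·x^5 + 4·x^4 + 12·x^3 + 9·x^2, leaving 17·x^5 + 6·x^4 + 11·x^3 + 10·x^2 + 16·x (coefficients mod 19)
  leading term 17·x^5: subtract (17·x)·f(x) = 17·x^5 + 5·x^4 + 11·x^3 + 14·x^2 + x, leaving x^4 + 15·x^2 + 15·x (coefficients mod 19)
  leading term x^4: subtract (1)·f(x) = x^4 + 7·x^3 + 4·x^2 + 12·x + 9, leaving 12·x^3 + 11·x^2 + 3·x + 10 (coefficients mod 19)
The degree is now < 4, so this is the remainder. Hence a · b ≡ 12·x^3 + 11·x^2 + 3·x + 10 in F_19[x]/(f).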